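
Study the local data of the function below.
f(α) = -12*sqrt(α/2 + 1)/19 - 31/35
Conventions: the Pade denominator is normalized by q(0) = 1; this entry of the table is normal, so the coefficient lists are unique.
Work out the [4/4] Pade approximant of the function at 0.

Taylor coefficients needed (expand at 0): a_0 = -1009/665, a_1 = -3/19, a_2 = 3/152, a_3 = -3/608, a_4 = 15/9728, a_5 = -21/38912, a_6 = 63/311296, a_7 = -99/1245184, a_8 = 1287/39845888.
Write the denominator as Q(α) = 1 + q1*α + q2*α^2 + q3*α^3 + q4*α^4. Requiring Q*f - P = O(α^9) with deg P <= 4 kills the coefficients of α^5..α^8 in Q*f:
  α^5: a_5 + q1*a_4 + q2*a_3 + q3*a_2 + q4*a_1 = 0, i.e. -21/38912 + (15/9728)*q1 + (-3/608)*q2 + (3/152)*q3 + (-3/19)*q4 = 0.
  α^6: a_6 + q1*a_5 + q2*a_4 + q3*a_3 + q4*a_2 = 0, i.e. 63/311296 + (-21/38912)*q1 + (15/9728)*q2 + (-3/608)*q3 + (3/152)*q4 = 0.
  α^7: a_7 + q1*a_6 + q2*a_5 + q3*a_4 + q4*a_3 = 0, i.e. -99/1245184 + (63/311296)*q1 + (-21/38912)*q2 + (15/9728)*q3 + (-3/608)*q4 = 0.
  α^8: a_8 + q1*a_7 + q2*a_6 + q3*a_5 + q4*a_4 = 0, i.e. 1287/39845888 + (-99/1245184)*q1 + (63/311296)*q2 + (-21/38912)*q3 + (15/9728)*q4 = 0.
Solving this linear system: q1 = 7/8, q2 = 15/64, q3 = 5/256, q4 = 1/4096.
The numerator is Q*f truncated at degree 4: P0 = a_0 = -1009/665; P1 = a_1 + q1*a_0 = -1129/760; P2 = a_2 + q1*a_1 + q2*a_0 = -4035/8512; P3 = a_3 + q1*a_2 + q2*a_1 + q3*a_0 = -1849/34048; P4 = a_4 + q1*a_3 + q2*a_2 + q3*a_1 + q4*a_0 = -4369/2723840.

The Pade approximant has numerator coefficients [-1009/665, -1129/760, -4035/8512, -1849/34048, -4369/2723840]; denominator coefficients [1, 7/8, 15/64, 5/256, 1/4096].


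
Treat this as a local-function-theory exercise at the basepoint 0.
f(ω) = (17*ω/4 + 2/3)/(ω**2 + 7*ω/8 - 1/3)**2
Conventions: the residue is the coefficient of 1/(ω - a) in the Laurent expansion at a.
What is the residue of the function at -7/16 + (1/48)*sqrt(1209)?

The factor ω**2 + 7*ω/8 - 1/3 splits as (ω - a)(ω - a') with a = -7/16 + (1/48)*sqrt(1209), a' = -7/16 - (1/48)*sqrt(1209). At the order-2 pole a set g(ω) = (ω - a)^2*f(ω) = [17*ω/4 + 2/3] / (ω - a')^2.
Order-2 pole: residue = g'(a); g'(-7/16 + (1/48)*sqrt(1209)) = (3664/162409)*sqrt(1209), so the residue is (3664/162409)*sqrt(1209).

The residue is (3664/162409)*sqrt(1209).


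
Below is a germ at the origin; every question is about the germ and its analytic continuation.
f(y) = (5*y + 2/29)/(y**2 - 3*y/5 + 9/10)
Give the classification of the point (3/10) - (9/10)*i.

The denominator factor y**2 - 3*y/5 + 9/10 vanishes at (3/10) - (9/10)*i and appears to the power 1; the numerator there equals (91/58) - (9/2)*i, nonzero, and no other factor vanishes.
Hence a pole whose order is the multiplicity, 1.

The point is a pole of order 1.


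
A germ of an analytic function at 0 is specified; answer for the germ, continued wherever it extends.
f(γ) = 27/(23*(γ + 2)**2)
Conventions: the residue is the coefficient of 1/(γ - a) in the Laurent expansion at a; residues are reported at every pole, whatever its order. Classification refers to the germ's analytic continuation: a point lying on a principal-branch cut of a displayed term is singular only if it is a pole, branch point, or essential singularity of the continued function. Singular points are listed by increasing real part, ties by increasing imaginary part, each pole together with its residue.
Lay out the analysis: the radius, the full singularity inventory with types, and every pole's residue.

Denominator factor (γ + 2)^2: pole of order 2 at -2, modulus 2.
The radius of convergence is the smallest modulus among the singular points: 2.
At the order-2 pole -2 set g(γ) = (γ - (-2))^2*f(γ) = 27/23.
Order-2 pole: residue = g'(a); g'(-2) = 0, so the residue is 0.

Radius of convergence at 0: 2.
At -2: a pole of order 2; residue 0.


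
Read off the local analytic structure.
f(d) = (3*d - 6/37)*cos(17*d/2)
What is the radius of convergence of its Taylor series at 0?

The radius of convergence is infinite.

The factor cos(17*d/2) is entire and contributes no finite singular point.
The polynomial part has no poles.
No finite singular points: the Taylor series at 0 converges everywhere.


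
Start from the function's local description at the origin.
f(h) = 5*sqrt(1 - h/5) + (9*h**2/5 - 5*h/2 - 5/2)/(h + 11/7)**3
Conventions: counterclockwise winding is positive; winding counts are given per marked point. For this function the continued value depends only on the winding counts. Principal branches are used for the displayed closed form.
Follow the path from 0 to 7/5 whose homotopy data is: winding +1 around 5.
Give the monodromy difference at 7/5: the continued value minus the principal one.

The rational part is single-valued and drops out of the difference; each branch term changes only by its own monodromy.
(5)*sqrt(1 - h/(5)): winding +1 is odd, the square root flips sign, contributing -2*(5)*sqrt(1 - (7/5)/(5)) = -2*(5)*sqrt(18/25) = -(6)*sqrt(2).
Summing the contributions at h = 7/5 gives -(6)*sqrt(2).

Continued minus principal equals -(6)*sqrt(2).


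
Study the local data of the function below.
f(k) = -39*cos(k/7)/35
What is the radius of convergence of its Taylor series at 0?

The radius of convergence is infinite.

The factor cos(k/7) is entire and contributes no finite singular point.
The polynomial part has no poles.
No finite singular points: the Taylor series at 0 converges everywhere.


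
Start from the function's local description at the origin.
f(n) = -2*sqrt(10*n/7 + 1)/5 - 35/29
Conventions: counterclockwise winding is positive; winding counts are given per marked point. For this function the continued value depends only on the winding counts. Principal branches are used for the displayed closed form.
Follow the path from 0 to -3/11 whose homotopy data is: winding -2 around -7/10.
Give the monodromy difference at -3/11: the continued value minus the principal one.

The rational part is single-valued and drops out of the difference; each branch term changes only by its own monodromy.
(-2/5)*sqrt(1 - n/(-7/10)): winding -2 is even, the square root returns to the same sheet, contribution 0.
Summing the contributions at n = -3/11 gives 0.

Continued minus principal equals 0.


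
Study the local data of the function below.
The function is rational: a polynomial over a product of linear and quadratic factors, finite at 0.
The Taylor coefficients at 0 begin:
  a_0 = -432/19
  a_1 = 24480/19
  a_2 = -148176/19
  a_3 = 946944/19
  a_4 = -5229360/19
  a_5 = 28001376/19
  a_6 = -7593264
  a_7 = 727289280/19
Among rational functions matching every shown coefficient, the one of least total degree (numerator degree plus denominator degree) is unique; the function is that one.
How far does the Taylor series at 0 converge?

No rational of total degree below 5 reproduces all 8 coefficients; solving the [1/4] Pade equations on them gives f(n) = (32*n - 12/19)/(n**2 - n/2 - 1/6)**2, whose expansion matches every shown term.
Denominator factor (n**2 - n/2 - 1/6)^2: discriminant 11/12, real irrational roots 1/4 + (1/12)*sqrt(33) and 1/4 - (1/12)*sqrt(33); poles of order 2, moduli 1/4 + (1/12)*sqrt(33) and -1/4 + (1/12)*sqrt(33).
The radius of convergence is the smallest modulus among the singular points: -1/4 + (1/12)*sqrt(33).

The radius of convergence is -1/4 + (1/12)*sqrt(33).


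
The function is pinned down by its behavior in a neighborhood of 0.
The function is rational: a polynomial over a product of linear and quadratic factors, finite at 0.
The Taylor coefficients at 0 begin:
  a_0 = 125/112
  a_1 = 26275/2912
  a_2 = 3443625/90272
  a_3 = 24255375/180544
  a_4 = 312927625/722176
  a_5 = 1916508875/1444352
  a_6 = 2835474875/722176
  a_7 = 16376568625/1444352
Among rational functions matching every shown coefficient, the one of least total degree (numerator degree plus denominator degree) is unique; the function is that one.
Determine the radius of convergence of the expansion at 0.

No rational of total degree below 5 reproduces all 8 coefficients; solving the [2/3] Pade equations on them gives f(y) = (17*y**2/31 - 12*y/13 - 5/14)/((y - 2)*(y - 2/5)**2), whose expansion matches every shown term.
Denominator factor (y - 2/5)^2: pole of order 2 at 2/5, modulus 2/5.
Denominator factor (y - 2): pole of order 1 at 2, modulus 2.
The radius of convergence is the smallest modulus among the singular points: 2/5.

The radius of convergence is 2/5.


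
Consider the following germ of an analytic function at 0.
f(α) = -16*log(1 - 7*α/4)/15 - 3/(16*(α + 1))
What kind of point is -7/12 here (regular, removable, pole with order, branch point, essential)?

The point is a regular point.

Denominator factors: α + 1 = 5/12 at α = -7/12 — none vanishes.
Branch term log(1 - α/(4/7)): argument at -7/12 is 97/48, nonzero, so -7/12 is not its branch point (a point on a principal cut is still regular for the continued germ).
So the germ continues analytically to -7/12.


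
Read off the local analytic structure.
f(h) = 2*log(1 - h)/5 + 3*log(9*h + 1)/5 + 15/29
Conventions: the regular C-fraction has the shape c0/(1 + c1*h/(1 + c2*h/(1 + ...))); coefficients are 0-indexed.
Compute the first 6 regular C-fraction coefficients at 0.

The regular C-fraction coefficients are [15/29, -29/3, 437/30, 1537/4370, 3564658/671669, -1687391159/16436638038].

Taylor coefficients (expand at 0): a_0 = 15/29, a_1 = 5, a_2 = -49/2, a_3 = 437/3, a_4 = -3937/4, a_5 = 35429/5.
c0 = a_0 = 15/29. Peel one level at a time: if S = 1 + c*h/S' with S'(0) = 1, then c is the h-coefficient of S and S' = c*h/(S - 1).
S_1 = c0/f = 1 + (-29/3)*h + (12673/90)*h^2 + ...; c1 = -29/3.
S_2 = c1*h/(S_1 - 1) = 1 + (437/30)*h + (-1537/300)*h^2 + ...; c2 = 437/30.
S_3 = c2*h/(S_2 - 1) = 1 + (1537/4370)*h + (-1782329/954845)*h^2 + ...; c3 = 1537/4370.
S_4 = c3*h/(S_3 - 1) = 1 + (3564658/671669)*h + (3861307/7087107)*h^2 + ...; c4 = 3564658/671669.
S_5 = c4*h/(S_4 - 1) = 1 + (-1687391159/16436638038)*h + ...; c5 = -1687391159/16436638038.


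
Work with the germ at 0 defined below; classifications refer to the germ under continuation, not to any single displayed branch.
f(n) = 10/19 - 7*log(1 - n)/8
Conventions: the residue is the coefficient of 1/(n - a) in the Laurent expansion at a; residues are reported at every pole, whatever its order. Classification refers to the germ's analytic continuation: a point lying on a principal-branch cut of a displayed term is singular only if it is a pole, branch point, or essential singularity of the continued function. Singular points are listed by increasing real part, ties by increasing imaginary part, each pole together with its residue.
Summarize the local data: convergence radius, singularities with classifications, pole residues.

Radius of convergence at 0: 1.
At 1: a logarithmic branch point.

Branch term (-7/8)*log(1 - n/(1)): its argument vanishes at n = 1, a logarithmic branch point, modulus 1.
The radius of convergence is the smallest modulus among the singular points: 1.


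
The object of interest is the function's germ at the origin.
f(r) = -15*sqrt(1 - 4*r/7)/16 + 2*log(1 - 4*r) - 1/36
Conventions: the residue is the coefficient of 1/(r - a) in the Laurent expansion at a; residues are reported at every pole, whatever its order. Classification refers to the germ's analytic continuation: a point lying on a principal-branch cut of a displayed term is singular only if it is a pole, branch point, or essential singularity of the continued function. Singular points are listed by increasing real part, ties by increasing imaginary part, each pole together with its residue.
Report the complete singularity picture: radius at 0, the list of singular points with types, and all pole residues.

Radius of convergence at 0: 1/4.
At 1/4: a logarithmic branch point.
At 7/4: an algebraic (square-root) branch point.

Branch term (2)*log(1 - r/(1/4)): its argument vanishes at r = 1/4, a logarithmic branch point, modulus 1/4.
Branch term (-15/16)*sqrt(1 - r/(7/4)): its argument vanishes at r = 7/4, a square-root branch point, modulus 7/4.
The radius of convergence is the smallest modulus among the singular points: 1/4.
List the singular points by increasing real part (a conjugate pair: the negative imaginary part first).


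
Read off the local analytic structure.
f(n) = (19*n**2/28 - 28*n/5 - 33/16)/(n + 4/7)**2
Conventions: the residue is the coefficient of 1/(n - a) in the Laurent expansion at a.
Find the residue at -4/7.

At the order-2 pole -4/7 set g(n) = (n - (-4/7))^2*f(n) = 19*n**2/28 - 28*n/5 - 33/16.
Order-2 pole: residue = g'(a); g'(-4/7) = -1562/245, so the residue is -1562/245.

The residue is -1562/245.


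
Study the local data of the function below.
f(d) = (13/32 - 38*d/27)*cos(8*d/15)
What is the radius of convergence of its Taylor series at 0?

The radius of convergence is infinite.

The factor cos(8*d/15) is entire and contributes no finite singular point.
The polynomial part has no poles.
No finite singular points: the Taylor series at 0 converges everywhere.


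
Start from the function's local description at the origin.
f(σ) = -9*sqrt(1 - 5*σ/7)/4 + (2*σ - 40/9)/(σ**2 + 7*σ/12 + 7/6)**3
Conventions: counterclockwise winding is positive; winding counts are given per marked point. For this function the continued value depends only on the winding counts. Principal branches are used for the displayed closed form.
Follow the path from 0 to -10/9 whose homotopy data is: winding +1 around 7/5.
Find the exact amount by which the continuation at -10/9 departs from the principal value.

The rational part is single-valued and drops out of the difference; each branch term changes only by its own monodromy.
(-9/4)*sqrt(1 - σ/(7/5)): winding +1 is odd, the square root flips sign, contributing -2*(-9/4)*sqrt(1 - (-10/9)/(7/5)) = -2*(-9/4)*sqrt(113/63) = (3/14)*sqrt(791).
Summing the contributions at σ = -10/9 gives (3/14)*sqrt(791).

Continued minus principal equals (3/14)*sqrt(791).


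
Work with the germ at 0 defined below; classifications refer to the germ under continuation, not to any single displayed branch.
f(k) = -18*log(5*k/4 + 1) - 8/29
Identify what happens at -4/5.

The term (-18)*log(1 - k/(-4/5)) has argument 1 - -4/5/(-4/5) = 0 at -4/5: a logarithmic (infinitely-sheeted) branch point; the remaining terms are analytic or single-valued there.

The point is a logarithmic branch point.


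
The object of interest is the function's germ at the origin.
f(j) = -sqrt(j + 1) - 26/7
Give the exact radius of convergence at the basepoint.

The radius of convergence is 1.

Branch term (-1)*sqrt(1 - j/(-1)): its argument vanishes at j = -1, a square-root branch point, modulus 1.
The radius of convergence is the smallest modulus among the singular points: 1.


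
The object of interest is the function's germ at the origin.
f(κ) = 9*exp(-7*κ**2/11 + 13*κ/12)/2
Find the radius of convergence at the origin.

The radius of convergence is infinite.

The factor exp(-7*κ**2/11 + 13*κ/12) is entire and contributes no finite singular point.
The polynomial part has no poles.
No finite singular points: the Taylor series at 0 converges everywhere.


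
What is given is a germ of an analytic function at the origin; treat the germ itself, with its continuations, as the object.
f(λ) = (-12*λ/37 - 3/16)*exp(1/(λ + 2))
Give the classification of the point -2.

The exponent 1/(λ - (-2)) has a pole at -2, so exp(1/(λ - (-2))) takes every nonzero value near it: an essential singularity (not a pole of any order).

The point is an essential singularity.


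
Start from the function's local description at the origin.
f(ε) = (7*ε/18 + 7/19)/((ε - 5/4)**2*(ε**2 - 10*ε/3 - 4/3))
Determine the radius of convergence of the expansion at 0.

The radius of convergence is -5/3 + (1/3)*sqrt(37).

Denominator factor (ε**2 - 10*ε/3 - 4/3): discriminant 148/9, real irrational roots 5/3 + (1/3)*sqrt(37) and 5/3 - (1/3)*sqrt(37); poles of order 1, moduli 5/3 + (1/3)*sqrt(37) and -5/3 + (1/3)*sqrt(37).
Denominator factor (ε - 5/4)^2: pole of order 2 at 5/4, modulus 5/4.
The radius of convergence is the smallest modulus among the singular points: -5/3 + (1/3)*sqrt(37).


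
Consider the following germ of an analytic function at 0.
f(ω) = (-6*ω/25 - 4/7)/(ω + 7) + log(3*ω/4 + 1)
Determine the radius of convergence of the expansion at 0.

The radius of convergence is 4/3.

Denominator factor (ω + 7): pole of order 1 at -7, modulus 7.
Branch term (1)*log(1 - ω/(-4/3)): its argument vanishes at ω = -4/3, a logarithmic branch point, modulus 4/3.
The radius of convergence is the smallest modulus among the singular points: 4/3.


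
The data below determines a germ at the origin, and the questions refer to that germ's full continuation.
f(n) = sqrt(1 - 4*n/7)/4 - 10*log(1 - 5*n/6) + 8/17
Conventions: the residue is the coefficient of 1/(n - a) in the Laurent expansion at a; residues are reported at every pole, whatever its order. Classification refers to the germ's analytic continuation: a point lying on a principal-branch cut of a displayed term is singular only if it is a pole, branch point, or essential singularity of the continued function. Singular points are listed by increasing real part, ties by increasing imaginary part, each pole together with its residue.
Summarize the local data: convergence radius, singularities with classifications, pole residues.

Radius of convergence at 0: 6/5.
At 6/5: a logarithmic branch point.
At 7/4: an algebraic (square-root) branch point.

Branch term (-10)*log(1 - n/(6/5)): its argument vanishes at n = 6/5, a logarithmic branch point, modulus 6/5.
Branch term (1/4)*sqrt(1 - n/(7/4)): its argument vanishes at n = 7/4, a square-root branch point, modulus 7/4.
The radius of convergence is the smallest modulus among the singular points: 6/5.
List the singular points by increasing real part (a conjugate pair: the negative imaginary part first).


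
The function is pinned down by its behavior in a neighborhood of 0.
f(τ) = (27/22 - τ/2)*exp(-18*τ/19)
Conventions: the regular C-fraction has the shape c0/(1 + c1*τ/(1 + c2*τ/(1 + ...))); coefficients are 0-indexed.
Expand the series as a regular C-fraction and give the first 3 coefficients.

Taylor coefficients (expand at 0): a_0 = 27/22, a_1 = -695/418, a_2 = 4068/3971.
c0 = a_0 = 27/22. Peel one level at a time: if S = 1 + c*τ/S' with S'(0) = 1, then c is the τ-coefficient of S and S' = c*τ/(S - 1).
S_1 = c0/f = 1 + (695/513)*τ + (263353/263169)*τ^2 + ...; c1 = 695/513.
S_2 = c1*τ/(S_1 - 1) = 1 + (-263353/356535)*τ + ...; c2 = -263353/356535.

The regular C-fraction coefficients are [27/22, 695/513, -263353/356535].


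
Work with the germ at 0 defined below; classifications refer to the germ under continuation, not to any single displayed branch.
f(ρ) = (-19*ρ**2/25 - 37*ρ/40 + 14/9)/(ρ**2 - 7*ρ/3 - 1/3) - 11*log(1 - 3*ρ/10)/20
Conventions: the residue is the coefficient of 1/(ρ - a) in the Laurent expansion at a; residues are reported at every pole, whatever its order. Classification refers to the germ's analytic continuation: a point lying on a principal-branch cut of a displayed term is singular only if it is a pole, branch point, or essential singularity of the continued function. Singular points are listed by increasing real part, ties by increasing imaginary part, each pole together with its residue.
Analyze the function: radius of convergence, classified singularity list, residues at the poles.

Radius of convergence at 0: -7/6 + (1/6)*sqrt(61).
At 7/6 - (1/6)*sqrt(61): a pole of order 1; residue -1619/1200 + (443/4880)*sqrt(61).
At 7/6 + (1/6)*sqrt(61): a pole of order 1; residue -1619/1200 - (443/4880)*sqrt(61).
At 10/3: a logarithmic branch point.

Denominator factor (ρ**2 - 7*ρ/3 - 1/3): discriminant 61/9, real irrational roots 7/6 + (1/6)*sqrt(61) and 7/6 - (1/6)*sqrt(61); poles of order 1, moduli 7/6 + (1/6)*sqrt(61) and -7/6 + (1/6)*sqrt(61).
Branch term (-11/20)*log(1 - ρ/(10/3)): its argument vanishes at ρ = 10/3, a logarithmic branch point, modulus 10/3.
The radius of convergence is the smallest modulus among the singular points: -7/6 + (1/6)*sqrt(61).
The branch term is analytic at 7/6 - (1/6)*sqrt(61) and contributes nothing to the residue; only the rational part matters.
The factor ρ**2 - 7*ρ/3 - 1/3 splits as (ρ - a)(ρ - a') with a = 7/6 - (1/6)*sqrt(61), a' = 7/6 + (1/6)*sqrt(61). At the order-1 pole a set g(ρ) = (ρ - a)*(rational part) = [-19*ρ**2/25 - 37*ρ/40 + 14/9] / (ρ - a').
Simple pole: residue = g(a) at a = 7/6 - (1/6)*sqrt(61), which is -1619/1200 + (443/4880)*sqrt(61).
The branch term is analytic at 7/6 + (1/6)*sqrt(61) and contributes nothing to the residue; only the rational part matters.
The factor ρ**2 - 7*ρ/3 - 1/3 splits as (ρ - a)(ρ - a') with a = 7/6 + (1/6)*sqrt(61), a' = 7/6 - (1/6)*sqrt(61). At the order-1 pole a set g(ρ) = (ρ - a)*(rational part) = [-19*ρ**2/25 - 37*ρ/40 + 14/9] / (ρ - a').
Simple pole: residue = g(a) at a = 7/6 + (1/6)*sqrt(61), which is -1619/1200 - (443/4880)*sqrt(61).
List the singular points by increasing real part (a conjugate pair: the negative imaginary part first).


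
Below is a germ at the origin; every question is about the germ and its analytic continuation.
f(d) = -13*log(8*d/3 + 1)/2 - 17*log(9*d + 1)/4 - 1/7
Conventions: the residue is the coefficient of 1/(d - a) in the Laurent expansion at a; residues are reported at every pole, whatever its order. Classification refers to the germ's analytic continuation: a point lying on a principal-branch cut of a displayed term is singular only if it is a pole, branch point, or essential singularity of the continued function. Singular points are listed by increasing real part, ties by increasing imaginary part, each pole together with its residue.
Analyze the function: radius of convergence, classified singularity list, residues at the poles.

Branch term (-13/2)*log(1 - d/(-3/8)): its argument vanishes at d = -3/8, a logarithmic branch point, modulus 3/8.
Branch term (-17/4)*log(1 - d/(-1/9)): its argument vanishes at d = -1/9, a logarithmic branch point, modulus 1/9.
The radius of convergence is the smallest modulus among the singular points: 1/9.
List the singular points by increasing real part (a conjugate pair: the negative imaginary part first).

Radius of convergence at 0: 1/9.
At -3/8: a logarithmic branch point.
At -1/9: a logarithmic branch point.


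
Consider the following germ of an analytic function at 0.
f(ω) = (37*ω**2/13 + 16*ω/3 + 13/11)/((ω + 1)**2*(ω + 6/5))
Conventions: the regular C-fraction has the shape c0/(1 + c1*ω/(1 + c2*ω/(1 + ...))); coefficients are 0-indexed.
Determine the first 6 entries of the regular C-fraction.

The regular C-fraction coefficients are [65/66, -131/78, 14/3, -17185/22139, -1280960/76091743, 2197/3437].

Taylor coefficients (expand at 0): a_0 = 65/66, a_1 = 655/396, a_2 = -152615/30888, a_3 = 1624915/185328, a_4 = -14505215/1111968, a_5 = 118067515/6671808.
c0 = a_0 = 65/66. Peel one level at a time: if S = 1 + c*ω/S' with S'(0) = 1, then c is the ω-coefficient of S and S' = c*ω/(S - 1).
S_1 = c0/f = 1 + (-131/78)*ω + (917/117)*ω^2 + ...; c1 = -131/78.
S_2 = c1*ω/(S_1 - 1) = 1 + (14/3)*ω + (240590/66417)*ω^2 + ...; c2 = 14/3.
S_3 = c2*ω/(S_2 - 1) = 1 + (-17185/22139)*ω + (-6404800/490135321)*ω^2 + ...; c3 = -17185/22139.
S_4 = c3*ω/(S_3 - 1) = 1 + (-1280960/76091743)*ω + (16652480/1547498939)*ω^2 + ...; c4 = -1280960/76091743.
S_5 = c4*ω/(S_4 - 1) = 1 + (2197/3437)*ω + ...; c5 = 2197/3437.


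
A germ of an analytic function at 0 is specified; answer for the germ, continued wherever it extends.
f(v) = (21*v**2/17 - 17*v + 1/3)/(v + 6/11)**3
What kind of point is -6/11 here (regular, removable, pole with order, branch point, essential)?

The denominator factor v + 6/11 vanishes at -6/11 and appears to the power 3; the numerator there equals 61547/6171, nonzero, and no other factor vanishes.
Hence a pole whose order is the multiplicity, 3.

The point is a pole of order 3.


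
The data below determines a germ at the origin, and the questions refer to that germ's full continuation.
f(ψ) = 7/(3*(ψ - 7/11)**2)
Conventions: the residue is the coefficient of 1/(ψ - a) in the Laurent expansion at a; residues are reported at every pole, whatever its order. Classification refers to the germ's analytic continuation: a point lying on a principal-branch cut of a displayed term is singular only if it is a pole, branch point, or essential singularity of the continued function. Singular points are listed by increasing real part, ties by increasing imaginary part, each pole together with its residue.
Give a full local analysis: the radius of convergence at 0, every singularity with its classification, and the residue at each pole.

Denominator factor (ψ - 7/11)^2: pole of order 2 at 7/11, modulus 7/11.
The radius of convergence is the smallest modulus among the singular points: 7/11.
At the order-2 pole 7/11 set g(ψ) = (ψ - (7/11))^2*f(ψ) = 7/3.
Order-2 pole: residue = g'(a); g'(7/11) = 0, so the residue is 0.

Radius of convergence at 0: 7/11.
At 7/11: a pole of order 2; residue 0.


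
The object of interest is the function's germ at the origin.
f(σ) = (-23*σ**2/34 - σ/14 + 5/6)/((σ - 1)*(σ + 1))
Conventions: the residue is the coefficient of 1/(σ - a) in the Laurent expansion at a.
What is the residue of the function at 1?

At the order-1 pole 1 set g(σ) = (σ - (1))*f(σ) = (-23*σ**2/34 - σ/14 + 5/6)/(σ + 1).
Simple pole: residue = g(a) at a = 1, which is 61/1428.

The residue is 61/1428.


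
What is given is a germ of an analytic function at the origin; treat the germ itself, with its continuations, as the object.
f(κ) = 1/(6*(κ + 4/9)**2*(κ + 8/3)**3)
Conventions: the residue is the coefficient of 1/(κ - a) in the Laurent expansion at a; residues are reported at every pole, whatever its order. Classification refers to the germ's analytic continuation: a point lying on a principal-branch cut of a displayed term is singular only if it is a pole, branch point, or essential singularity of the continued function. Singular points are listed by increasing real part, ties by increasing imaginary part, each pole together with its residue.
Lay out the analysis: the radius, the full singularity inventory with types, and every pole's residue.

Radius of convergence at 0: 4/9.
At -8/3: a pole of order 3; residue 6561/320000.
At -4/9: a pole of order 2; residue -6561/320000.

Denominator factor (κ + 8/3)^3: pole of order 3 at -8/3, modulus 8/3.
Denominator factor (κ + 4/9)^2: pole of order 2 at -4/9, modulus 4/9.
The radius of convergence is the smallest modulus among the singular points: 4/9.
At the order-3 pole -8/3 set g(κ) = (κ - (-8/3))^3*f(κ) = 1/(6*(κ + 4/9)**2).
Order-3 pole: residue = g''(a)/2; g''(-8/3) = 6561/160000, so the residue is 6561/320000.
At the order-2 pole -4/9 set g(κ) = (κ - (-4/9))^2*f(κ) = 1/(6*(κ + 8/3)**3).
Order-2 pole: residue = g'(a); g'(-4/9) = -6561/320000, so the residue is -6561/320000.
List the singular points by increasing real part (a conjugate pair: the negative imaginary part first).


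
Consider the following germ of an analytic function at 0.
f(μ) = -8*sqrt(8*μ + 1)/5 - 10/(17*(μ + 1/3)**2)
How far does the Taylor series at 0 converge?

The radius of convergence is 1/8.

Denominator factor (μ + 1/3)^2: pole of order 2 at -1/3, modulus 1/3.
Branch term (-8/5)*sqrt(1 - μ/(-1/8)): its argument vanishes at μ = -1/8, a square-root branch point, modulus 1/8.
The radius of convergence is the smallest modulus among the singular points: 1/8.


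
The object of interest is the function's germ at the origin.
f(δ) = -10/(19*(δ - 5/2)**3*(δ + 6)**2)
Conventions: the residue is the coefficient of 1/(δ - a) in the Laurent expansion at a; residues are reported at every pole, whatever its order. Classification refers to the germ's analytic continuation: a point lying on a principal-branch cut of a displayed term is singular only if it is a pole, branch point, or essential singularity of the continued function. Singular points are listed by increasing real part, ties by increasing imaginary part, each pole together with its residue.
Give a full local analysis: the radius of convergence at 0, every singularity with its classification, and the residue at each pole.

Radius of convergence at 0: 5/2.
At -6: a pole of order 2; residue 480/1586899.
At 5/2: a pole of order 3; residue -480/1586899.

Denominator factor (δ - 5/2)^3: pole of order 3 at 5/2, modulus 5/2.
Denominator factor (δ + 6)^2: pole of order 2 at -6, modulus 6.
The radius of convergence is the smallest modulus among the singular points: 5/2.
At the order-2 pole -6 set g(δ) = (δ - (-6))^2*f(δ) = -10/(19*(δ - 5/2)**3).
Order-2 pole: residue = g'(a); g'(-6) = 480/1586899, so the residue is 480/1586899.
At the order-3 pole 5/2 set g(δ) = (δ - (5/2))^3*f(δ) = -10/(19*(δ + 6)**2).
Order-3 pole: residue = g''(a)/2; g''(5/2) = -960/1586899, so the residue is -480/1586899.
List the singular points by increasing real part (a conjugate pair: the negative imaginary part first).


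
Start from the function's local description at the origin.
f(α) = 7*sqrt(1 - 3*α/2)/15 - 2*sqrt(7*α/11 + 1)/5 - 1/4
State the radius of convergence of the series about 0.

Branch term (7/15)*sqrt(1 - α/(2/3)): its argument vanishes at α = 2/3, a square-root branch point, modulus 2/3.
Branch term (-2/5)*sqrt(1 - α/(-11/7)): its argument vanishes at α = -11/7, a square-root branch point, modulus 11/7.
The radius of convergence is the smallest modulus among the singular points: 2/3.

The radius of convergence is 2/3.


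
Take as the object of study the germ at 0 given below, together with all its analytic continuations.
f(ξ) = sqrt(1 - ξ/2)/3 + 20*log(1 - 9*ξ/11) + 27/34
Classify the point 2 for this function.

The point is an algebraic (square-root) branch point.

The term (1/3)*sqrt(1 - ξ/(2)) has argument 1 - 2/(2) = 0 at 2: a square-root (algebraic, two-sheeted) branch point; the remaining terms are analytic or single-valued there.


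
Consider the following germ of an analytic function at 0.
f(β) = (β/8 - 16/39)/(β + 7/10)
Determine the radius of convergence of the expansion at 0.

Denominator factor (β + 7/10): pole of order 1 at -7/10, modulus 7/10.
The radius of convergence is the smallest modulus among the singular points: 7/10.

The radius of convergence is 7/10.


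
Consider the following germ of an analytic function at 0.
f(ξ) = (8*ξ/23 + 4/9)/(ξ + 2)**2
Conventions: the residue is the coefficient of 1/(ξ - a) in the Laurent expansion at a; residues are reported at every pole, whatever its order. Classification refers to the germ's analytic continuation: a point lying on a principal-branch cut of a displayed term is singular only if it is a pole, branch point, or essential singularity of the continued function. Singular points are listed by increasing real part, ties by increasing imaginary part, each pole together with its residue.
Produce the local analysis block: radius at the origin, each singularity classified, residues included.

Radius of convergence at 0: 2.
At -2: a pole of order 2; residue 8/23.

Denominator factor (ξ + 2)^2: pole of order 2 at -2, modulus 2.
The radius of convergence is the smallest modulus among the singular points: 2.
At the order-2 pole -2 set g(ξ) = (ξ - (-2))^2*f(ξ) = 8*ξ/23 + 4/9.
Order-2 pole: residue = g'(a); g'(-2) = 8/23, so the residue is 8/23.


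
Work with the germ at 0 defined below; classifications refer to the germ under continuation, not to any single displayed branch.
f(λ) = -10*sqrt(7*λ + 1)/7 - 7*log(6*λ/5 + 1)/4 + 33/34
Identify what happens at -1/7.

The point is an algebraic (square-root) branch point.

The term (-10/7)*sqrt(1 - λ/(-1/7)) has argument 1 - -1/7/(-1/7) = 0 at -1/7: a square-root (algebraic, two-sheeted) branch point; the remaining terms are analytic or single-valued there.


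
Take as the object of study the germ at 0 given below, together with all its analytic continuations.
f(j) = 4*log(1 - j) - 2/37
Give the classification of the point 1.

The point is a logarithmic branch point.

The term (4)*log(1 - j/(1)) has argument 1 - 1/(1) = 0 at 1: a logarithmic (infinitely-sheeted) branch point; the remaining terms are analytic or single-valued there.


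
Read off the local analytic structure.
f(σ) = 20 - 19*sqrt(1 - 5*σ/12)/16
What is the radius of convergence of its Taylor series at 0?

The radius of convergence is 12/5.

Branch term (-19/16)*sqrt(1 - σ/(12/5)): its argument vanishes at σ = 12/5, a square-root branch point, modulus 12/5.
The radius of convergence is the smallest modulus among the singular points: 12/5.


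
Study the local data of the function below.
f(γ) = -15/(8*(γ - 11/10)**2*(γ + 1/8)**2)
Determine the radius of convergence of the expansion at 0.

Denominator factor (γ - 11/10)^2: pole of order 2 at 11/10, modulus 11/10.
Denominator factor (γ + 1/8)^2: pole of order 2 at -1/8, modulus 1/8.
The radius of convergence is the smallest modulus among the singular points: 1/8.

The radius of convergence is 1/8.


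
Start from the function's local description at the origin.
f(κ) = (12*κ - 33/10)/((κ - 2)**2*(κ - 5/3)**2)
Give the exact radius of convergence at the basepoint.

The radius of convergence is 5/3.

Denominator factor (κ - 5/3)^2: pole of order 2 at 5/3, modulus 5/3.
Denominator factor (κ - 2)^2: pole of order 2 at 2, modulus 2.
The radius of convergence is the smallest modulus among the singular points: 5/3.


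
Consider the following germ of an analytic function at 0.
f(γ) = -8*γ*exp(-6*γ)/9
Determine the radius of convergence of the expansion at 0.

The radius of convergence is infinite.

The factor exp(-6*γ) is entire and contributes no finite singular point.
The polynomial part has no poles.
No finite singular points: the Taylor series at 0 converges everywhere.


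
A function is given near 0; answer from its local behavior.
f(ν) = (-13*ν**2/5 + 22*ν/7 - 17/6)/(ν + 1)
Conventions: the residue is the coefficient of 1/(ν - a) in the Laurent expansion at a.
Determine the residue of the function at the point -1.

The residue is -1801/210.

At the order-1 pole -1 set g(ν) = (ν - (-1))*f(ν) = -13*ν**2/5 + 22*ν/7 - 17/6.
Simple pole: residue = g(a) at a = -1, which is -1801/210.


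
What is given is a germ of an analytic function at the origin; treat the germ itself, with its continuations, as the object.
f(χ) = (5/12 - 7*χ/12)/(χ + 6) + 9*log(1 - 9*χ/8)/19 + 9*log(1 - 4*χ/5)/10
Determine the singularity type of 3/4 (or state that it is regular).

The point is a regular point.

Denominator factors: χ + 6 = 27/4 at χ = 3/4 — none vanishes.
Branch term log(1 - χ/(5/4)): argument at 3/4 is 2/5, nonzero, so 3/4 is not its branch point (a point on a principal cut is still regular for the continued germ).
Branch term log(1 - χ/(8/9)): argument at 3/4 is 5/32, nonzero, so 3/4 is not its branch point (a point on a principal cut is still regular for the continued germ).
So the germ continues analytically to 3/4.


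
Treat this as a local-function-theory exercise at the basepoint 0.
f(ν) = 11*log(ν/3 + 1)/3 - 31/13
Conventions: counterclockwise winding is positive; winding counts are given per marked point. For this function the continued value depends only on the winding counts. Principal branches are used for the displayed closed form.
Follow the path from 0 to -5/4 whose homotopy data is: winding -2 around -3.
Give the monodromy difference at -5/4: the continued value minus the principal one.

Continued minus principal equals -(44/3)*pi*i.

The rational part is single-valued and drops out of the difference; each branch term changes only by its own monodromy.
(11/3)*log(1 - ν/(-3)): each positive loop around -3 adds 2*pi*i to the log, so winding -2 contributes (11/3)*(-2)*2*pi*i = -(44/3)*pi*i.
Summing the contributions at ν = -5/4 gives -(44/3)*pi*i.


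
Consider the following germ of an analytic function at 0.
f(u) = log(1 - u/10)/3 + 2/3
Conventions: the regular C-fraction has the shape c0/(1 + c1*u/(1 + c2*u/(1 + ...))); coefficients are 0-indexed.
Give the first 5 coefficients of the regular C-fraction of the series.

The regular C-fraction coefficients are [2/3, 1/20, -1/10, -1/120, -1/24].

Taylor coefficients (expand at 0): a_0 = 2/3, a_1 = -1/30, a_2 = -1/600, a_3 = -1/9000, a_4 = -1/120000.
c0 = a_0 = 2/3. Peel one level at a time: if S = 1 + c*u/S' with S'(0) = 1, then c is the u-coefficient of S and S' = c*u/(S - 1).
S_1 = c0/f = 1 + (1/20)*u + (1/200)*u^2 + ...; c1 = 1/20.
S_2 = c1*u/(S_1 - 1) = 1 + (-1/10)*u + (-1/1200)*u^2 + ...; c2 = -1/10.
S_3 = c2*u/(S_2 - 1) = 1 + (-1/120)*u + (-1/2880)*u^2 + ...; c3 = -1/120.
S_4 = c3*u/(S_3 - 1) = 1 + (-1/24)*u + ...; c4 = -1/24.


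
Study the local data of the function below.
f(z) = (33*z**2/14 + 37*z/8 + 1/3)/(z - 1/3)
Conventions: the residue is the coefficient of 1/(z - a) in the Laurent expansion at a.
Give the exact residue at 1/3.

At the order-1 pole 1/3 set g(z) = (z - (1/3))*f(z) = 33*z**2/14 + 37*z/8 + 1/3.
Simple pole: residue = g(a) at a = 1/3, which is 359/168.

The residue is 359/168.


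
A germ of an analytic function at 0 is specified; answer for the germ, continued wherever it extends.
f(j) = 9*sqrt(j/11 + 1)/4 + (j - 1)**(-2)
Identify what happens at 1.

The denominator factor j - 1 vanishes at 1 and appears to the power 2; the numerator there equals 1, nonzero, and no other factor vanishes.
The branch terms are analytic at this point.
Hence a pole whose order is the multiplicity, 2.

The point is a pole of order 2.


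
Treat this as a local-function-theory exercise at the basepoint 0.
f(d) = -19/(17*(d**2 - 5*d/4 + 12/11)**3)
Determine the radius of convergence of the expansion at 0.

The radius of convergence is (2/11)*sqrt(33).

Denominator factor (d**2 - 5*d/4 + 12/11)^3: discriminant -493/176, complex-conjugate roots (5/8) + ((1/88)*sqrt(5423))*i and (5/8) - ((1/88)*sqrt(5423))*i; poles of order 3, moduli (2/11)*sqrt(33) and (2/11)*sqrt(33).
The radius of convergence is the smallest modulus among the singular points: (2/11)*sqrt(33).


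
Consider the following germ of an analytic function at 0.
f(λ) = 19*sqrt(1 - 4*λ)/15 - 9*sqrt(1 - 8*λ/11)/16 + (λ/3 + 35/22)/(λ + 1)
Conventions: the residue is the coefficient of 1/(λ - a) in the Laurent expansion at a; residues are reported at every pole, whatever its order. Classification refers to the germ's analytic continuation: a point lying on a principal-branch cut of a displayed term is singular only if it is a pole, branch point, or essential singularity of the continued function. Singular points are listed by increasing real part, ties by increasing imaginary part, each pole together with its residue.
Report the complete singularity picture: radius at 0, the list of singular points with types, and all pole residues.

Denominator factor (λ + 1): pole of order 1 at -1, modulus 1.
Branch term (19/15)*sqrt(1 - λ/(1/4)): its argument vanishes at λ = 1/4, a square-root branch point, modulus 1/4.
Branch term (-9/16)*sqrt(1 - λ/(11/8)): its argument vanishes at λ = 11/8, a square-root branch point, modulus 11/8.
The radius of convergence is the smallest modulus among the singular points: 1/4.
The branch terms are analytic at -1 and contribute nothing to the residue; only the rational part matters.
At the order-1 pole -1 set g(λ) = (λ - (-1))*(rational part) = λ/3 + 35/22.
Simple pole: residue = g(a) at a = -1, which is 83/66.
List the singular points by increasing real part (a conjugate pair: the negative imaginary part first).

Radius of convergence at 0: 1/4.
At -1: a pole of order 1; residue 83/66.
At 1/4: an algebraic (square-root) branch point.
At 11/8: an algebraic (square-root) branch point.


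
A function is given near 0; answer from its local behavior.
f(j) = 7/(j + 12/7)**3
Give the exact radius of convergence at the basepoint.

The radius of convergence is 12/7.

Denominator factor (j + 12/7)^3: pole of order 3 at -12/7, modulus 12/7.
The radius of convergence is the smallest modulus among the singular points: 12/7.


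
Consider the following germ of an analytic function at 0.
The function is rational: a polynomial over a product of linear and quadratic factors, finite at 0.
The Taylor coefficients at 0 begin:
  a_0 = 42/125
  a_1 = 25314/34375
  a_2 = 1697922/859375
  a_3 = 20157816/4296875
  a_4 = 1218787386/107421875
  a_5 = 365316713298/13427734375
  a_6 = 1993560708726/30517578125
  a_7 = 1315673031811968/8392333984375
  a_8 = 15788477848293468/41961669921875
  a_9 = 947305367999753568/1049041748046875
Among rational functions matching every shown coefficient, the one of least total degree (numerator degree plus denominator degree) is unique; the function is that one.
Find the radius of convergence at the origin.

No rational of total degree below 8 reproduces all 10 coefficients; solving the [1/7] Pade equations on them gives f(α) = (35/2 - 17*α/11)/((α - 5/12)*(α**2 - α/5 - 5)**3), whose expansion matches every shown term.
Denominator factor (α**2 - α/5 - 5)^3: discriminant 501/25, real irrational roots 1/10 + (1/10)*sqrt(501) and 1/10 - (1/10)*sqrt(501); poles of order 3, moduli 1/10 + (1/10)*sqrt(501) and -1/10 + (1/10)*sqrt(501).
Denominator factor (α - 5/12): pole of order 1 at 5/12, modulus 5/12.
The radius of convergence is the smallest modulus among the singular points: 5/12.

The radius of convergence is 5/12.
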